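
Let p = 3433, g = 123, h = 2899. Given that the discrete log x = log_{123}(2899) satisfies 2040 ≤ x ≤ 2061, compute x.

Compute 123^2040 mod 3433 = 2642, then multiply by 123 repeatedly:
  123^2040=2642  123^2041=2264  123^2042=399  123^2043=1015  123^2044=1257
  123^2045=126  123^2046=1766  123^2047=939  123^2048=2208  123^2049=377
  123^2050=1742  123^2051=1420  123^2052=3010  123^2053=2899
Found 2899 at exponent 2053.

2053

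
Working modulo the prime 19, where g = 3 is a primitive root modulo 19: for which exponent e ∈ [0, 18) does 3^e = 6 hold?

8

Successive powers of 3 modulo 19:
  3^0=1  3^1=3  3^2=9  3^3=8  3^4=5  3^5=15
  3^6=7  3^7=2  3^8=6
So 3^8 ≡ 6 (mod 19), giving e = 8.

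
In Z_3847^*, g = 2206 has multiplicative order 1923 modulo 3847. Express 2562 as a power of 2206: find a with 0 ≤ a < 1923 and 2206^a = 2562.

Baby-step giant-step with m = ceil(sqrt(1923)) = 44.
Baby table (2206^j mod 3847 for j=0..43):
  0:1  1:2206  2:3828  3:403  4:361  5:37  6:835  7:3144
  8:3370  9:1816  10:1369  11:119  12:918  13:1586  14:1793  15:642
  16:556  17:3190  18:977  19:942  20:672  21:1337  22:2620  23:1526
  24:231  25:1782  26:3305  27:765  28:2604  29:853  30:535  31:3028
  32:1376  33:173  34:785  35:560  36:473  37:901  38:2554  39:2116
  40:1485  41:2113  42:2561  43:2170
Giant step factor: 2206^(-44) ≡ 3258 (mod 3847).
Scan 2562·3258^i mod 3847 for i = 0, 1, …:
  i=0: 2562   i=1: 2853   i=2: 722   i=3: 1759
  i=4: 2639   i=5: 3664   i=6: 71   i=7: 498
  i=8: 2897   i=9: 1735     …   i=29: 894
  i=30: 473
Match at i=30, j=36: a = 30·44 + 36 = 1356.

1356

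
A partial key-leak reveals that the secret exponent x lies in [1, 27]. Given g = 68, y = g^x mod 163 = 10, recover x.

Compute 68^1 mod 163 = 68, then multiply by 68 repeatedly:
  68^1=68  68^2=60  68^3=5  68^4=14  68^5=137
  68^6=25  68^7=70  68^8=33  68^9=125  68^10=24
  68^11=2  68^12=136  68^13=120  68^14=10
Found 10 at exponent 14.

14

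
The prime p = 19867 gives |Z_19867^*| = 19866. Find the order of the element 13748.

3311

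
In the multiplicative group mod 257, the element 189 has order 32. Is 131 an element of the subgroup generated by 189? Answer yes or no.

131 ∈ ⟨189⟩ iff 131^32 ≡ 1 (mod 257), since |⟨189⟩| = 32.
131^32 mod 257 = 253.
Since 253 ≠ 1, 131 does not lie in the subgroup.

no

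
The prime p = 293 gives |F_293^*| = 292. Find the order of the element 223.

292

The order of 223 must divide p − 1 = 292 = 2^2 · 73.
Divisors: 1, 2, 4, 73, 146, 292.
Check each in increasing order: 223^1 ≡ 223;  223^2 ≡ 212;  223^4 ≡ 115;  223^73 ≡ 138;  223^146 ≡ 292;  223^292 ≡ 1.
Smallest exponent giving 1 is 292.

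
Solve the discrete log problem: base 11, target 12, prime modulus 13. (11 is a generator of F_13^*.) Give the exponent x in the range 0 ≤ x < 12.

6

Successive powers of 11 modulo 13:
  11^0=1  11^1=11  11^2=4  11^3=5  11^4=3  11^5=7
  11^6=12
So 11^6 ≡ 12 (mod 13), giving x = 6.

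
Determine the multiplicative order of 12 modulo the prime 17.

16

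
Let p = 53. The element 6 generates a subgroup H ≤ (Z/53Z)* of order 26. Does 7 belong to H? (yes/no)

7 ∈ ⟨6⟩ iff 7^26 ≡ 1 (mod 53), since |⟨6⟩| = 26.
7^26 mod 53 = 1.
Since 1 = 1, 7 lies in the subgroup.

yes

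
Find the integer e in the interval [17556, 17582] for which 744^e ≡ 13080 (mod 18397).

Compute 744^17556 mod 18397 = 7139, then multiply by 744 repeatedly:
  744^17556=7139  744^17557=13080
Found 13080 at exponent 17557.

17557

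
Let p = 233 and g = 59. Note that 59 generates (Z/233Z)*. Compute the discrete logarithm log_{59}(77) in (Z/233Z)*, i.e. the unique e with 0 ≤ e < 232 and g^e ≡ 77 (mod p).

Baby-step giant-step with m = ceil(sqrt(232)) = 16.
Baby table (59^j mod 233 for j=0..15):
  0:1  1:59  2:219  3:106  4:196  5:147  6:52  7:39
  8:204  9:153  10:173  11:188  12:141  13:164  14:123  15:34
Giant step factor: 59^(-16) ≡ 64 (mod 233).
Scan 77·64^i mod 233 for i = 0, 1, …:
  i=0: 77   i=1: 35   i=2: 143   i=3: 65
  i=4: 199   i=5: 154   i=6: 70   i=7: 53
  i=8: 130   i=9: 165   i=10: 75   i=11: 140
  i=12: 106
Match at i=12, j=3: e = 12·16 + 3 = 195.

195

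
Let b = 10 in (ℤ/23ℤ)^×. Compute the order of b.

The order of 10 must divide p − 1 = 22 = 2 · 11.
Divisors: 1, 2, 11, 22.
Check each in increasing order: 10^1 ≡ 10;  10^2 ≡ 8;  10^11 ≡ 22;  10^22 ≡ 1.
Smallest exponent giving 1 is 22.

22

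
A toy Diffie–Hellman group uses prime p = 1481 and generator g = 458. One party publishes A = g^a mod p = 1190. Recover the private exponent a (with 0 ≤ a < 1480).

1130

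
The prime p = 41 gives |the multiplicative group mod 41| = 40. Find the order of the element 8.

The order of 8 must divide p − 1 = 40 = 2^3 · 5.
Divisors: 1, 2, 4, 5, 8, 10, 20, 40.
Check each in increasing order: 8^1 ≡ 8;  8^2 ≡ 23;  8^4 ≡ 37;  8^5 ≡ 9;  8^8 ≡ 16;  8^10 ≡ 40;  8^20 ≡ 1.
Smallest exponent giving 1 is 20.

20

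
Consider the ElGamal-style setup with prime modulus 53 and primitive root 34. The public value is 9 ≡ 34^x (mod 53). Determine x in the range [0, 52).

Successive powers of 34 modulo 53:
  34^0=1  34^1=34  34^2=43  34^3=31  34^4=47  34^5=8
  34^6=7  34^7=26  34^8=36  34^9=5  34^10=11  34^11=3
  34^12=49  34^13=23  34^14=40  34^15=35  34^16=24  34^17=21
  34^18=25  34^19=2  34^20=15  34^21=33  34^22=9
So 34^22 ≡ 9 (mod 53), giving x = 22.

22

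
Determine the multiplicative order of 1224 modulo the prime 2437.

The order of 1224 must divide p − 1 = 2436 = 2^2 · 3 · 7 · 29.
Divisors: 1, 2, 3, 4, 6, 7, 12, 14, 21, 28, 29, 42, 58, 84, 87, 116, 174, 203, 348, 406, 609, 812, 1218, 2436.
Check each in increasing order: 1224^1 ≡ 1224;  1224^2 ≡ 1858;  1224^3 ≡ 471;  1224^4 ≡ 1372;  1224^6 ≡ 74;  1224^7 ≡ 407;  1224^12 ≡ 602;  1224^14 ≡ 2370;  1224^21 ≡ 1975;  1224^28 ≡ 2052;  1224^29 ≡ 1538;  1224^42 ≡ 1425;  1224^58 ≡ 1554;  1224^84 ≡ 604;  1224^87 ≡ 1792;  1224^116 ≡ 2286;  1224^174 ≡ 1735;  1224^203 ≡ 2352;  1224^348 ≡ 530;  1224^406 ≡ 2351;  1224^609 ≡ 2436;  1224^812 ≡ 85;  1224^1218 ≡ 1.
Smallest exponent giving 1 is 1218.

1218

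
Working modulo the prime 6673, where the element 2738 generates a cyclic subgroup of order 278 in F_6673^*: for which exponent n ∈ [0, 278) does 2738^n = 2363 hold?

101

Baby-step giant-step with m = ceil(sqrt(278)) = 17.
Baby table (2738^j mod 6673 for j=0..16):
  0:1  1:2738  2:2865  3:3595  4:435  5:3236  6:5097  7:2343
  8:2381  9:6330  10:1759  11:4909  12:1420  13:4274  14:4443  15:55
  16:3784
Giant step factor: 2738^(-17) ≡ 3778 (mod 6673).
Scan 2363·3778^i mod 6673 for i = 0, 1, …:
  i=0: 2363   i=1: 5613   i=2: 5793   i=3: 5187
  i=4: 4558   i=5: 3784
Match at i=5, j=16: n = 5·17 + 16 = 101.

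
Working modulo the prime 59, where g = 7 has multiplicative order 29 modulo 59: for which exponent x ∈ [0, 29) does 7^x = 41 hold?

Successive powers of 7 modulo 59:
  7^0=1  7^1=7  7^2=49  7^3=48  7^4=41
So 7^4 ≡ 41 (mod 59), giving x = 4.

4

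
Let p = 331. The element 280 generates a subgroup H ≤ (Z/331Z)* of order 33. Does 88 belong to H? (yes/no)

yes

88 ∈ ⟨280⟩ iff 88^33 ≡ 1 (mod 331), since |⟨280⟩| = 33.
88^33 mod 331 = 1.
Since 1 = 1, 88 lies in the subgroup.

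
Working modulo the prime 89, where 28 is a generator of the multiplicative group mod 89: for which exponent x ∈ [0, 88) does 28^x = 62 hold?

23

Successive powers of 28 modulo 89:
  28^0=1  28^1=28  28^2=72  28^3=58  28^4=22  28^5=82
  28^6=71  28^7=30  28^8=39  28^9=24  28^10=49  28^11=37
  28^12=57  28^13=83  28^14=10  28^15=13  28^16=8  28^17=46
  28^18=42  28^19=19  28^20=87  28^21=33  28^22=34  28^23=62
So 28^23 ≡ 62 (mod 89), giving x = 23.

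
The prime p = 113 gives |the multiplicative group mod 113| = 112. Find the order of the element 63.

The order of 63 must divide p − 1 = 112 = 2^4 · 7.
Divisors: 1, 2, 4, 7, 8, 14, 16, 28, 56, 112.
Check each in increasing order: 63^1 ≡ 63;  63^2 ≡ 14;  63^4 ≡ 83;  63^7 ≡ 95;  63^8 ≡ 109;  63^14 ≡ 98;  63^16 ≡ 16;  63^28 ≡ 112;  63^56 ≡ 1.
Smallest exponent giving 1 is 56.

56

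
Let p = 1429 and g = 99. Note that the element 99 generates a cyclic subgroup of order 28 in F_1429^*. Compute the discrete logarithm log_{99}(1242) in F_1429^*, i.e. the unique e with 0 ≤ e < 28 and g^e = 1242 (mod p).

5

Successive powers of 99 modulo 1429:
  99^0=1  99^1=99  99^2=1227  99^3=8  99^4=792  99^5=1242
So 99^5 ≡ 1242 (mod 1429), giving e = 5.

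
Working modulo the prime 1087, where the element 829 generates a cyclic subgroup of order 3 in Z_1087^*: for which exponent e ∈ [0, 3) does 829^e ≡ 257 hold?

2

Successive powers of 829 modulo 1087:
  829^0=1  829^1=829  829^2=257
So 829^2 ≡ 257 (mod 1087), giving e = 2.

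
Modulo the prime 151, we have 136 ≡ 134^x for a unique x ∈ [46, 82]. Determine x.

46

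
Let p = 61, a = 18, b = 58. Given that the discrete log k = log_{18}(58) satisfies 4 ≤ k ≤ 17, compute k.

12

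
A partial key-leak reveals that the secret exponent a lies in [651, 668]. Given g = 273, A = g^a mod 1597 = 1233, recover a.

Compute 273^651 mod 1597 = 461, then multiply by 273 repeatedly:
  273^651=461  273^652=1287  273^653=11  273^654=1406  273^655=558
  273^656=619  273^657=1302  273^658=912  273^659=1441  273^660=531
  273^661=1233
Found 1233 at exponent 661.

661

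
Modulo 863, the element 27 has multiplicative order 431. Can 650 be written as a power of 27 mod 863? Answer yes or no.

no

650 ∈ ⟨27⟩ iff 650^431 ≡ 1 (mod 863), since |⟨27⟩| = 431.
650^431 mod 863 = 862.
Since 862 ≠ 1, 650 does not lie in the subgroup.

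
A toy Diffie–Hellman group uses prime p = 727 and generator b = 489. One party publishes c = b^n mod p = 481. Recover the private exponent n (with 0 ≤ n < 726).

Baby-step giant-step with m = ceil(sqrt(726)) = 27.
Baby table (489^j mod 727 for j=0..26):
  0:1  1:489  2:665  3:216  4:209  5:421  6:128  7:70
  8:61  9:22  10:580  11:90  12:390  13:236  14:538  15:635
  16:86  17:615  18:484  19:401  20:526  21:583  22:103  23:204
  24:157  25:438  26:444
Giant step factor: 489^(-27) ≡ 413 (mod 727).
Scan 481·413^i mod 727 for i = 0, 1, …:
  i=0: 481   i=1: 182   i=2: 285   i=3: 658
  i=4: 583
Match at i=4, j=21: n = 4·27 + 21 = 129.

129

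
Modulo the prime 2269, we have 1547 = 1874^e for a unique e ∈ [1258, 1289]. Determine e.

Compute 1874^1258 mod 2269 = 2234, then multiply by 1874 repeatedly:
  1874^1258=2234  1874^1259=211  1874^1260=608  1874^1261=354  1874^1262=848
  1874^1263=852  1874^1264=1541  1874^1265=1666  1874^1266=2209  1874^1267=1010
  1874^1268=394  1874^1269=931  1874^1270=2102  1874^1271=164  1874^1272=1021
  1874^1273=587  1874^1274=1842  1874^1275=759  1874^1276=1972  1874^1277=1596
  1874^1278=362  1874^1279=2226  1874^1280=1102  1874^1281=358  1874^1282=1537
  1874^1283=977  1874^1284=2084  1874^1285=467  1874^1286=1593  1874^1287=1547
Found 1547 at exponent 1287.

1287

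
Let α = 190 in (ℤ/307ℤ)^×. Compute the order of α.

153

The order of 190 must divide p − 1 = 306 = 2 · 3^2 · 17.
Divisors: 1, 2, 3, 6, 9, 17, 18, 34, 51, 102, 153, 306.
Check each in increasing order: 190^1 ≡ 190;  190^2 ≡ 181;  190^3 ≡ 6;  190^6 ≡ 36;  190^9 ≡ 216;  190^17 ≡ 168;  190^18 ≡ 299;  190^34 ≡ 287;  190^51 ≡ 17;  190^102 ≡ 289;  190^153 ≡ 1.
Smallest exponent giving 1 is 153.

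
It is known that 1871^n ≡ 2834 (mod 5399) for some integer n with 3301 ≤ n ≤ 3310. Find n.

3309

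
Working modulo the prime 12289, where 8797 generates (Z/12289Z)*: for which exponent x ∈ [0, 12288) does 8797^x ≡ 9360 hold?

4038

Baby-step giant-step with m = ceil(sqrt(12288)) = 111.
Baby table (8797^j mod 12289 for j=0..110):
  0:1  1:8797  2:3376  3:8448  4:5473  5:9968  6:6481  7:4686
  8:5436  9:3993  10:4459  11:11624  12:11848  13:3847  14:10442  15:10288
  16:7340  17:3574  18:5216  19:10315  20:11368  21:8703  22:12110  23:10618
  24:10146  25:11644  26:3453  27:9922  28:7356  29:9147  30:10076  31:10304
  32:624  33:8434  34:5205  35:11860  36:11099  37:1798  38:1063  39:11571
  40:300  41:9254  42:5102  43:2866  44:7463  45:4173  46:2638  47:4854
  48:8652  49:5867  50:10488  51:9413  52:2879  53:11223  54:11194  55:1861
  56:2269  57:3057  58:4097  59:9961  60:6347  61:5632  62:7745  63:2549
  64:8417  65:3124  66:3624  67:2662  68:7069  69:3653  70:11995  71:6661
  72:2865  73:10955  74:797  75:6479  76:11670  77:10973  78:11675  79:5802
  80:3977  81:11175  82:6764  83:11859  84:2302  85:10711  86:4904  87:6098
  88:2621  89:2773  90:416  91:9719  92:3470  93:12003  94:3303  95:5295
  96:4805  97:7714  98:200  99:2073  100:11594  101:6007  102:879  103:2782
  104:5855  105:3236  106:5768  107:12104  108:6992  109:2179  110:10112
Giant step factor: 8797^(-111) ≡ 10139 (mod 12289).
Scan 9360·10139^i mod 12289 for i = 0, 1, …:
  i=0: 9360   i=1: 5382   i=2: 4938   i=3: 996
  i=4: 9175   i=5: 9884   i=6: 9370   i=7: 8460
  i=8: 11009   i=9: 11553     …   i=35: 3530
  i=36: 5102
Match at i=36, j=42: x = 36·111 + 42 = 4038.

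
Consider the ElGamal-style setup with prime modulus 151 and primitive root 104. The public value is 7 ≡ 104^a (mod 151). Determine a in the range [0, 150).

17

Baby-step giant-step with m = ceil(sqrt(150)) = 13.
Baby table (104^j mod 151 for j=0..12):
  0:1  1:104  2:95  3:65  4:116  5:135  6:148  7:141
  8:17  9:107  10:105  11:48  12:9
Giant step factor: 104^(-13) ≡ 146 (mod 151).
Scan 7·146^i mod 151 for i = 0, 1, …:
  i=0: 7   i=1: 116
Match at i=1, j=4: a = 1·13 + 4 = 17.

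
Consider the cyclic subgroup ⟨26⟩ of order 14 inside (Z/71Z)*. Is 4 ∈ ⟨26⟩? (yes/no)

⟨26⟩ has order 14; its elements mod 71 are {1, 20, 23, 26, 30, 32, 34, 37, 39, 41, 45, 48, 51, 70}.
4 is not in this set.

no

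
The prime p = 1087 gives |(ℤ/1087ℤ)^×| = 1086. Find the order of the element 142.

The order of 142 must divide p − 1 = 1086 = 2 · 3 · 181.
Divisors: 1, 2, 3, 6, 181, 362, 543, 1086.
Check each in increasing order: 142^1 ≡ 142;  142^2 ≡ 598;  142^3 ≡ 130;  142^6 ≡ 595;  142^181 ≡ 1.
Smallest exponent giving 1 is 181.

181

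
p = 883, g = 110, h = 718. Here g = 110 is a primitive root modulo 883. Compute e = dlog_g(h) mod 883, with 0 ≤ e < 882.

76

Baby-step giant-step with m = ceil(sqrt(882)) = 30.
Baby table (110^j mod 883 for j=0..29):
  0:1  1:110  2:621  3:319  4:653  5:307  6:216  7:802
  8:803  9:30  10:651  11:87  12:740  13:164  14:380  15:299
  16:219  17:249  18:17  19:104  20:844  21:125  22:505  23:804
  24:140  25:389  26:406  27:510  28:471  29:596
Giant step factor: 110^(-30) ≡ 401 (mod 883).
Scan 718·401^i mod 883 for i = 0, 1, …:
  i=0: 718   i=1: 60   i=2: 219
Match at i=2, j=16: e = 2·30 + 16 = 76.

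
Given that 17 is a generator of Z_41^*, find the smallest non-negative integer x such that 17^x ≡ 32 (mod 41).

Successive powers of 17 modulo 41:
  17^0=1  17^1=17  17^2=2  17^3=34  17^4=4  17^5=27
  17^6=8  17^7=13  17^8=16  17^9=26  17^10=32
So 17^10 ≡ 32 (mod 41), giving x = 10.

10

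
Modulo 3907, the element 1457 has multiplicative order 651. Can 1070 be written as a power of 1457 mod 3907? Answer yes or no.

no

1070 ∈ ⟨1457⟩ iff 1070^651 ≡ 1 (mod 3907), since |⟨1457⟩| = 651.
1070^651 mod 3907 = 3844.
Since 3844 ≠ 1, 1070 does not lie in the subgroup.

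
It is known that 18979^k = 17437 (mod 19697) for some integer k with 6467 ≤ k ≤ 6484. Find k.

6474

Compute 18979^6467 mod 19697 = 10783, then multiply by 18979 repeatedly:
  18979^6467=10783  18979^6468=18424  18979^6469=7952  18979^6470=2594  18979^6471=8723
  18979^6472=532  18979^6473=11964  18979^6474=17437
Found 17437 at exponent 6474.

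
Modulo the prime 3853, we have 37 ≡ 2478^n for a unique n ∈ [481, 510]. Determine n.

493

Compute 2478^481 mod 3853 = 3697, then multiply by 2478 repeatedly:
  2478^481=3697  2478^482=2585  2478^483=1944  2478^484=982  2478^485=2153
  2478^486=2582  2478^487=2216  2478^488=723  2478^489=3802  2478^490=771
  2478^491=3303  2478^492=1062  2478^493=37
Found 37 at exponent 493.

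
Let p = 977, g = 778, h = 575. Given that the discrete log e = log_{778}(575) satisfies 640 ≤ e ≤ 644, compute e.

Compute 778^640 mod 977 = 763, then multiply by 778 repeatedly:
  778^640=763  778^641=575
Found 575 at exponent 641.

641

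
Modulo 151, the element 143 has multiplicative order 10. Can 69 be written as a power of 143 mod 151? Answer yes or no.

⟨143⟩ has order 10; its elements mod 151 are {1, 8, 19, 59, 64, 87, 92, 132, 143, 150}.
69 is not in this set.

no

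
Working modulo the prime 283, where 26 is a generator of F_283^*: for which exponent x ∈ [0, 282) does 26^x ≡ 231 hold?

253

Baby-step giant-step with m = ceil(sqrt(282)) = 17.
Baby table (26^j mod 283 for j=0..16):
  0:1  1:26  2:110  3:30  4:214  5:187  6:51  7:194
  8:233  9:115  10:160  11:198  12:54  13:272  14:280  15:205
  16:236
Giant step factor: 26^(-17) ≡ 22 (mod 283).
Scan 231·22^i mod 283 for i = 0, 1, …:
  i=0: 231   i=1: 271   i=2: 19   i=3: 135
  i=4: 140   i=5: 250   i=6: 123   i=7: 159
  i=8: 102   i=9: 263     …   i=13: 228
  i=14: 205
Match at i=14, j=15: x = 14·17 + 15 = 253.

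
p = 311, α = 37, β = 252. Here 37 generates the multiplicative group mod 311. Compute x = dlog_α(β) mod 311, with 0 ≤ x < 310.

278

Baby-step giant-step with m = ceil(sqrt(310)) = 18.
Baby table (37^j mod 311 for j=0..17):
  0:1  1:37  2:125  3:271  4:75  5:287  6:45  7:110
  8:27  9:66  10:265  11:164  12:159  13:285  14:282  15:171
  16:107  17:227
Giant step factor: 37^(-18) ≡ 156 (mod 311).
Scan 252·156^i mod 311 for i = 0, 1, …:
  i=0: 252   i=1: 126   i=2: 63   i=3: 187
  i=4: 249   i=5: 280   i=6: 140   i=7: 70
  i=8: 35   i=9: 173     …   i=14: 54
  i=15: 27
Match at i=15, j=8: x = 15·18 + 8 = 278.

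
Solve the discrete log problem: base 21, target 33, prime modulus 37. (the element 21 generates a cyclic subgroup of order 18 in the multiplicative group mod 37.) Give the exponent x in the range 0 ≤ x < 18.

14

Successive powers of 21 modulo 37:
  21^0=1  21^1=21  21^2=34  21^3=11  21^4=9  21^5=4
  21^6=10  21^7=25  21^8=7  21^9=36  21^10=16  21^11=3
  21^12=26  21^13=28  21^14=33
So 21^14 ≡ 33 (mod 37), giving x = 14.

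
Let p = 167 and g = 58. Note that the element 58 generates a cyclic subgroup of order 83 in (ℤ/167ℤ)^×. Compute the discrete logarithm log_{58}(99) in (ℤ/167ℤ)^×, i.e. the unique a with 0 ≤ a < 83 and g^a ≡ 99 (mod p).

9

Successive powers of 58 modulo 167:
  58^0=1  58^1=58  58^2=24  58^3=56  58^4=75  58^5=8
  58^6=130  58^7=25  58^8=114  58^9=99
So 58^9 ≡ 99 (mod 167), giving a = 9.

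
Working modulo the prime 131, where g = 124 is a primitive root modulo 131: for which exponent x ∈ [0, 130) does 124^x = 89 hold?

104

Baby-step giant-step with m = ceil(sqrt(130)) = 12.
Baby table (124^j mod 131 for j=0..11):
  0:1  1:124  2:49  3:50  4:43  5:92  6:11  7:54
  8:15  9:26  10:80  11:95
Giant step factor: 124^(-12) ≡ 13 (mod 131).
Scan 89·13^i mod 131 for i = 0, 1, …:
  i=0: 89   i=1: 109   i=2: 107   i=3: 81
  i=4: 5   i=5: 65   i=6: 59   i=7: 112
  i=8: 15
Match at i=8, j=8: x = 8·12 + 8 = 104.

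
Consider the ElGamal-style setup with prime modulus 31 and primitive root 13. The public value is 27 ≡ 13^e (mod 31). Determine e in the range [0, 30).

Successive powers of 13 modulo 31:
  13^0=1  13^1=13  13^2=14  13^3=27
So 13^3 ≡ 27 (mod 31), giving e = 3.

3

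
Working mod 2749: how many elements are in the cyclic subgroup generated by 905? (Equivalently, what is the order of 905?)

687

The order of 905 must divide p − 1 = 2748 = 2^2 · 3 · 229.
Divisors: 1, 2, 3, 4, 6, 12, 229, 458, 687, 916, 1374, 2748.
Check each in increasing order: 905^1 ≡ 905;  905^2 ≡ 2572;  905^3 ≡ 2006;  905^4 ≡ 1090;  905^6 ≡ 2249;  905^12 ≡ 2590;  905^229 ≡ 2153;  905^458 ≡ 595;  905^687 ≡ 1.
Smallest exponent giving 1 is 687.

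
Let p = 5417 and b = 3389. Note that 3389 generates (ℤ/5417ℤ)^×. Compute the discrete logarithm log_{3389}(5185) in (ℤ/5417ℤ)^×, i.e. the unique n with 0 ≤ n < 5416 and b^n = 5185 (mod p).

Baby-step giant-step with m = ceil(sqrt(5416)) = 74.
Baby table (3389^j mod 5417 for j=0..73):
  0:1  1:3389  2:1281  3:2292  4:5027  5:38  6:4191  7:5342
  8:424  9:1431  10:1444  11:2165  12:2567  13:5278  14:208  15:702
  16:1015  17:40  18:135  19:2487  20:5008  21:651  22:1520  23:5130
  24:2417  25:709  26:3070  27:3590  28:5345  29:5174  30:5274  31:2903
  32:995  33:2681  34:1600  35:5400  36:1974  37:5308  38:4372  39:1213
  40:4771  41:4591  42:1275  43:3626  44:2758  45:2537  46:1114  47:5114
  48:2363  49:1881  50:4317  51:4413  52:4737  53:3122  54:1057  55:1536
  56:5184  57:1245  58:4879  59:2247  60:4198  61:1980  62:3974  63:1224
  64:4131  65:2431  66:4819  67:4753  68:3176  69:5302  70:289  71:4361
  72:1853  73:1514
Giant step factor: 3389^(-74) ≡ 2768 (mod 5417).
Scan 5185·2768^i mod 5417 for i = 0, 1, …:
  i=0: 5185   i=1: 2447   i=2: 2046   i=3: 2563
  i=4: 3531   i=5: 1540   i=6: 4958   i=7: 2483
  i=8: 4188   i=9: 4     …   i=13: 3208
  i=14: 1281
Match at i=14, j=2: n = 14·74 + 2 = 1038.

1038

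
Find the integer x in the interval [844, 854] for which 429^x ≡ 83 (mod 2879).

Compute 429^844 mod 2879 = 2035, then multiply by 429 repeatedly:
  429^844=2035  429^845=678  429^846=83
Found 83 at exponent 846.

846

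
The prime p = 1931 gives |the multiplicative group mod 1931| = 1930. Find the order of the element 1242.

386

The order of 1242 must divide p − 1 = 1930 = 2 · 5 · 193.
Divisors: 1, 2, 5, 10, 193, 386, 965, 1930.
Check each in increasing order: 1242^1 ≡ 1242;  1242^2 ≡ 1626;  1242^5 ≡ 1458;  1242^10 ≡ 1664;  1242^193 ≡ 1930;  1242^386 ≡ 1.
Smallest exponent giving 1 is 386.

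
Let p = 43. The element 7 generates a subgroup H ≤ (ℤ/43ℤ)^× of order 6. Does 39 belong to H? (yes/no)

no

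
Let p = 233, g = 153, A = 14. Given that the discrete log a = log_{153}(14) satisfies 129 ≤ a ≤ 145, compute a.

142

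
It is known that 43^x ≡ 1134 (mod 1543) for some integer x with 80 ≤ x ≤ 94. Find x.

92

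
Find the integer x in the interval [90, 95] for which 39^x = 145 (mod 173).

91

Compute 39^90 mod 173 = 88, then multiply by 39 repeatedly:
  39^90=88  39^91=145
Found 145 at exponent 91.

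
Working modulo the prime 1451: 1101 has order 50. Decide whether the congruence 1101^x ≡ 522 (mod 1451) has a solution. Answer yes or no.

no

522 ∈ ⟨1101⟩ iff 522^50 ≡ 1 (mod 1451), since |⟨1101⟩| = 50.
522^50 mod 1451 = 781.
Since 781 ≠ 1, 522 does not lie in the subgroup.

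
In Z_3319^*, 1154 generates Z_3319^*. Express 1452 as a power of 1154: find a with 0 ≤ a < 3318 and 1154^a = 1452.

Baby-step giant-step with m = ceil(sqrt(3318)) = 58.
Baby table (1154^j mod 3319 for j=0..57):
  0:1  1:1154  2:797  3:375  4:1280  5:165  6:1227  7:2064
  8:2133  9:2103  10:673  11:3315  12:2022  13:131  14:1819  15:1518
  16:2659  17:1730  18:1701  19:1425  20:1545  21:627  22:16  23:1869
  24:2795  25:2681  26:566  27:2640  28:3037  29:3153  30:938  31:458
  32:811  33:3255  34:2481  35:2096  36:2552  37:1055  38:2716  39:1128
  40:664  41:2886  42:1487  43:75  44:256  45:33  46:1573  47:3068
  48:2418  49:2412  50:2126  51:663  52:1732  53:690  54:3019  55:2295
  56:3187  57:346
Giant step factor: 1154^(-58) ≡ 400 (mod 3319).
Scan 1452·400^i mod 3319 for i = 0, 1, …:
  i=0: 1452   i=1: 3294   i=2: 3276   i=3: 2714
  i=4: 287   i=5: 1954   i=6: 1635   i=7: 157
  i=8: 3058   i=9: 1808     …   i=27: 2083
  i=28: 131
Match at i=28, j=13: a = 28·58 + 13 = 1637.

1637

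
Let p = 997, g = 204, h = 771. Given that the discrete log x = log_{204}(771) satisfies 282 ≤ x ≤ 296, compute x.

282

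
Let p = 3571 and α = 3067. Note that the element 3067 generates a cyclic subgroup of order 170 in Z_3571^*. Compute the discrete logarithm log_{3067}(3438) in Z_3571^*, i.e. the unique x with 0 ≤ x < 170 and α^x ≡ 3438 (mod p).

Baby-step giant-step with m = ceil(sqrt(170)) = 14.
Baby table (3067^j mod 3571 for j=0..13):
  0:1  1:3067  2:475  3:3428  4:652  5:3495  6:2594  7:3181
  8:155  9:442  10:2205  11:2832  12:1072  13:2504
Giant step factor: 3067^(-14) ≡ 929 (mod 3571).
Scan 3438·929^i mod 3571 for i = 0, 1, …:
  i=0: 3438   i=1: 1428   i=2: 1771   i=3: 2599
  i=4: 475
Match at i=4, j=2: x = 4·14 + 2 = 58.

58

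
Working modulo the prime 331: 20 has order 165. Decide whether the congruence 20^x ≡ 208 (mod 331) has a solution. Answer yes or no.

no

208 ∈ ⟨20⟩ iff 208^165 ≡ 1 (mod 331), since |⟨20⟩| = 165.
208^165 mod 331 = 330.
Since 330 ≠ 1, 208 does not lie in the subgroup.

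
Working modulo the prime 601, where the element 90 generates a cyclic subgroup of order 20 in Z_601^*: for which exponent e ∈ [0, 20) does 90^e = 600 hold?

10

Successive powers of 90 modulo 601:
  90^0=1  90^1=90  90^2=287  90^3=588  90^4=32  90^5=476
  90^6=169  90^7=185  90^8=423  90^9=207  90^10=600
So 90^10 ≡ 600 (mod 601), giving e = 10.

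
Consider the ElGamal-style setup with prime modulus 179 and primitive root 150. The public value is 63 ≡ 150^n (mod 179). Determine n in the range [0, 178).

87

Baby-step giant-step with m = ceil(sqrt(178)) = 14.
Baby table (150^j mod 179 for j=0..13):
  0:1  1:150  2:125  3:134  4:52  5:103  6:56  7:166
  8:19  9:165  10:48  11:40  12:93  13:167
Giant step factor: 150^(-14) ≡ 161 (mod 179).
Scan 63·161^i mod 179 for i = 0, 1, …:
  i=0: 63   i=1: 119   i=2: 6   i=3: 71
  i=4: 154   i=5: 92   i=6: 134
Match at i=6, j=3: n = 6·14 + 3 = 87.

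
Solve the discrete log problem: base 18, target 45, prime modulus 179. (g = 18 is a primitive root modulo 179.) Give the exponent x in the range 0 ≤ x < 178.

Baby-step giant-step with m = ceil(sqrt(178)) = 14.
Baby table (18^j mod 179 for j=0..13):
  0:1  1:18  2:145  3:104  4:82  5:44  6:76  7:115
  8:101  9:28  10:146  11:122  12:48  13:148
Giant step factor: 18^(-14) ≡ 17 (mod 179).
Scan 45·17^i mod 179 for i = 0, 1, …:
  i=0: 45   i=1: 49   i=2: 117   i=3: 20
  i=4: 161   i=5: 52   i=6: 168   i=7: 171
  i=8: 43   i=9: 15   i=10: 76
Match at i=10, j=6: x = 10·14 + 6 = 146.

146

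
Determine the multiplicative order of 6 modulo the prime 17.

The order of 6 must divide p − 1 = 16 = 2^4.
Divisors: 1, 2, 4, 8, 16.
Check each in increasing order: 6^1 ≡ 6;  6^2 ≡ 2;  6^4 ≡ 4;  6^8 ≡ 16;  6^16 ≡ 1.
Smallest exponent giving 1 is 16.

16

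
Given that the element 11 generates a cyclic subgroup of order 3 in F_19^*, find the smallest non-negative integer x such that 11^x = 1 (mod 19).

0

Successive powers of 11 modulo 19:
  11^0=1
So 11^0 ≡ 1 (mod 19), giving x = 0.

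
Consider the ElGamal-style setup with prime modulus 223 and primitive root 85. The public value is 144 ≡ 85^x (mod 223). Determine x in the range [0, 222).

Baby-step giant-step with m = ceil(sqrt(222)) = 15.
Baby table (85^j mod 223 for j=0..14):
  0:1  1:85  2:89  3:206  4:116  5:48  6:66  7:35
  8:76  9:216  10:74  11:46  12:119  13:80  14:110
Giant step factor: 85^(-15) ≡ 209 (mod 223).
Scan 144·209^i mod 223 for i = 0, 1, …:
  i=0: 144   i=1: 214   i=2: 126   i=3: 20
  i=4: 166   i=5: 129   i=6: 201   i=7: 85
Match at i=7, j=1: x = 7·15 + 1 = 106.

106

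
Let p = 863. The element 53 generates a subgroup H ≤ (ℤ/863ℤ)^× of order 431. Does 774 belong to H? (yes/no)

yes

774 ∈ ⟨53⟩ iff 774^431 ≡ 1 (mod 863), since |⟨53⟩| = 431.
774^431 mod 863 = 1.
Since 1 = 1, 774 lies in the subgroup.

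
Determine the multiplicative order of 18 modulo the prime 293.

292

The order of 18 must divide p − 1 = 292 = 2^2 · 73.
Divisors: 1, 2, 4, 73, 146, 292.
Check each in increasing order: 18^1 ≡ 18;  18^2 ≡ 31;  18^4 ≡ 82;  18^73 ≡ 155;  18^146 ≡ 292;  18^292 ≡ 1.
Smallest exponent giving 1 is 292.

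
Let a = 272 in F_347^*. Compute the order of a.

346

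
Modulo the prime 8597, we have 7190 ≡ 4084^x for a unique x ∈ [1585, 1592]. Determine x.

1591

Compute 4084^1585 mod 8597 = 613, then multiply by 4084 repeatedly:
  4084^1585=613  4084^1586=1765  4084^1587=3974  4084^1588=7277  4084^1589=8036
  4084^1590=4275  4084^1591=7190
Found 7190 at exponent 1591.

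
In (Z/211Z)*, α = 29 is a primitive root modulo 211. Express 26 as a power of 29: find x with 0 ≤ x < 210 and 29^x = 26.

Baby-step giant-step with m = ceil(sqrt(210)) = 15.
Baby table (29^j mod 211 for j=0..14):
  0:1  1:29  2:208  3:124  4:9  5:50  6:184  7:61
  8:81  9:28  10:179  11:127  12:96  13:41  14:134
Giant step factor: 29^(-15) ≡ 12 (mod 211).
Scan 26·12^i mod 211 for i = 0, 1, …:
  i=0: 26   i=1: 101   i=2: 157   i=3: 196
  i=4: 31   i=5: 161   i=6: 33   i=7: 185
  i=8: 110   i=9: 54   i=10: 15   i=11: 180
  i=12: 50
Match at i=12, j=5: x = 12·15 + 5 = 185.

185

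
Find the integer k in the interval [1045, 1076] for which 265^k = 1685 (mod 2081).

1075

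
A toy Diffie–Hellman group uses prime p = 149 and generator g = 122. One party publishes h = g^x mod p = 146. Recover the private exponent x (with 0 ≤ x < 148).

99

Baby-step giant-step with m = ceil(sqrt(148)) = 13.
Baby table (122^j mod 149 for j=0..12):
  0:1  1:122  2:133  3:134  4:107  5:91  6:76  7:34
  8:125  9:52  10:86  11:62  12:114
Giant step factor: 122^(-13) ≡ 38 (mod 149).
Scan 146·38^i mod 149 for i = 0, 1, …:
  i=0: 146   i=1: 35   i=2: 138   i=3: 29
  i=4: 59   i=5: 7   i=6: 117   i=7: 125
Match at i=7, j=8: x = 7·13 + 8 = 99.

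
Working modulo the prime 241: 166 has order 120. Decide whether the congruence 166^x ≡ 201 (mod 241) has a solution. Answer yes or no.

yes

201 ∈ ⟨166⟩ iff 201^120 ≡ 1 (mod 241), since |⟨166⟩| = 120.
201^120 mod 241 = 1.
Since 1 = 1, 201 lies in the subgroup.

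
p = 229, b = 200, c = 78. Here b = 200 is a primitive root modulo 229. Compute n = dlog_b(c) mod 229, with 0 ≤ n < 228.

Baby-step giant-step with m = ceil(sqrt(228)) = 16.
Baby table (200^j mod 229 for j=0..15):
  0:1  1:200  2:154  3:114  4:129  5:152  6:172  7:50
  8:153  9:143  10:204  11:38  12:43  13:127  14:210  15:93
Giant step factor: 200^(-16) ≡ 9 (mod 229).
Scan 78·9^i mod 229 for i = 0, 1, …:
  i=0: 78   i=1: 15   i=2: 135   i=3: 70
  i=4: 172
Match at i=4, j=6: n = 4·16 + 6 = 70.

70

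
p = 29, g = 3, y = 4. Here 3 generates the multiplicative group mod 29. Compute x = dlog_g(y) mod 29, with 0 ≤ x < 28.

6

Successive powers of 3 modulo 29:
  3^0=1  3^1=3  3^2=9  3^3=27  3^4=23  3^5=11
  3^6=4
So 3^6 ≡ 4 (mod 29), giving x = 6.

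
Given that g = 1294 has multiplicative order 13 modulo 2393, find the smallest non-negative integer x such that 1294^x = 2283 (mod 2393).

6

Successive powers of 1294 modulo 2393:
  1294^0=1  1294^1=1294  1294^2=1729  1294^3=2264  1294^4=584  1294^5=1901
  1294^6=2283
So 1294^6 ≡ 2283 (mod 2393), giving x = 6.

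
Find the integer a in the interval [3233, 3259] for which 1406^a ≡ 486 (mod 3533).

Compute 1406^3233 mod 3533 = 1475, then multiply by 1406 repeatedly:
  1406^3233=1475  1406^3234=3512  1406^3235=2271  1406^3236=2727  1406^3237=857
  1406^3238=189  1406^3239=759  1406^3240=188  1406^3241=2886  1406^3242=1832
  1406^3243=235  1406^3244=1841  1406^3245=2290  1406^3246=1177  1406^3247=1418
  1406^3248=1096  1406^3249=588  1406^3250=6  1406^3251=1370  1406^3252=735
  1406^3253=1774  1406^3254=3479  1406^3255=1802  1406^3256=451  1406^3257=1699
  1406^3258=486
Found 486 at exponent 3258.

3258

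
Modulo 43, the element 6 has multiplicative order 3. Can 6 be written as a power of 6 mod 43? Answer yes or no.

yes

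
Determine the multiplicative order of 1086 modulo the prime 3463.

The order of 1086 must divide p − 1 = 3462 = 2 · 3 · 577.
Divisors: 1, 2, 3, 6, 577, 1154, 1731, 3462.
Check each in increasing order: 1086^1 ≡ 1086;  1086^2 ≡ 1976;  1086^3 ≡ 2339;  1086^6 ≡ 2844;  1086^577 ≡ 367;  1086^1154 ≡ 3095;  1086^1731 ≡ 1.
Smallest exponent giving 1 is 1731.

1731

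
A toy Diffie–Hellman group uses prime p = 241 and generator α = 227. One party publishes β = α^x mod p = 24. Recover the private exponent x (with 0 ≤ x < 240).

112

Baby-step giant-step with m = ceil(sqrt(240)) = 16.
Baby table (227^j mod 241 for j=0..15):
  0:1  1:227  2:196  3:148  4:97  5:88  6:214  7:137
  8:10  9:101  10:32  11:34  12:6  13:157  14:212  15:165
Giant step factor: 227^(-16) ≡ 94 (mod 241).
Scan 24·94^i mod 241 for i = 0, 1, …:
  i=0: 24   i=1: 87   i=2: 225   i=3: 183
  i=4: 91   i=5: 119   i=6: 100   i=7: 1
Match at i=7, j=0: x = 7·16 + 0 = 112.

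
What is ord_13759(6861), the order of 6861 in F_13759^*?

6879

The order of 6861 must divide p − 1 = 13758 = 2 · 3 · 2293.
Divisors: 1, 2, 3, 6, 2293, 4586, 6879, 13758.
Check each in increasing order: 6861^1 ≡ 6861;  6861^2 ≡ 3782;  6861^3 ≡ 12587;  6861^6 ≡ 11443;  6861^2293 ≡ 713;  6861^4586 ≡ 13045;  6861^6879 ≡ 1.
Smallest exponent giving 1 is 6879.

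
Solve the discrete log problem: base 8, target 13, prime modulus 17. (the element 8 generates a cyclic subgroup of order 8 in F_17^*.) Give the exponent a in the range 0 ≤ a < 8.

Successive powers of 8 modulo 17:
  8^0=1  8^1=8  8^2=13
So 8^2 ≡ 13 (mod 17), giving a = 2.

2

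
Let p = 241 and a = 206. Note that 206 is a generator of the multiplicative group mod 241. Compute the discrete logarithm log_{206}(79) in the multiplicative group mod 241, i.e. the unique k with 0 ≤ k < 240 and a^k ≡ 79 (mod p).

Baby-step giant-step with m = ceil(sqrt(240)) = 16.
Baby table (206^j mod 241 for j=0..15):
  0:1  1:206  2:20  3:23  4:159  5:219  6:47  7:42
  8:217  9:117  10:2  11:171  12:40  13:46  14:77  15:197
Giant step factor: 206^(-16) ≡ 100 (mod 241).
Scan 79·100^i mod 241 for i = 0, 1, …:
  i=0: 79   i=1: 188   i=2: 2
Match at i=2, j=10: k = 2·16 + 10 = 42.

42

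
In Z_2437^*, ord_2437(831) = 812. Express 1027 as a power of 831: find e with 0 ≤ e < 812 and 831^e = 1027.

Baby-step giant-step with m = ceil(sqrt(812)) = 29.
Baby table (831^j mod 2437 for j=0..28):
  0:1  1:831  2:890  3:1179  4:75  5:1400  6:951  7:693
  8:751  9:209  10:652  11:798  12:274  13:1053  14:160  15:1362
  16:1054  17:991  18:2252  19:2233  20:1066  21:1215  22:747  23:1759
  24:1966  25:956  26:2411  27:327  28:1230
Giant step factor: 831^(-29) ≡ 1578 (mod 2437).
Scan 1027·1578^i mod 2437 for i = 0, 1, …:
  i=0: 1027   i=1: 1
Match at i=1, j=0: e = 1·29 + 0 = 29.

29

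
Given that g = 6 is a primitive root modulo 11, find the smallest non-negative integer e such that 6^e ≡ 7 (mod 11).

Successive powers of 6 modulo 11:
  6^0=1  6^1=6  6^2=3  6^3=7
So 6^3 ≡ 7 (mod 11), giving e = 3.

3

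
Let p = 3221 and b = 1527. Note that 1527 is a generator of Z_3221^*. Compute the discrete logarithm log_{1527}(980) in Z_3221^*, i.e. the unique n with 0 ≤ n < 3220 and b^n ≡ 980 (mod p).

2740

Baby-step giant-step with m = ceil(sqrt(3220)) = 57.
Baby table (1527^j mod 3221 for j=0..56):
  0:1  1:1527  2:2946  3:2026  4:1542  5:83  6:1122  7:2943
  8:666  9:2367  10:447  11:2938  12:2694  13:521  14:3201  15:1670
  16:2279  17:1353  18:1370  19:1561  20:107  21:2339  22:2785  23:975
  24:723  25:2439  26:877  27:2464  28:400  29:2031  30:2735  31:1929
  32:1589  33:990  34:1081  35:1535  36:2278  37:3047  38:1645  39:2756
  40:1786  41:2256  42:1663  43:1253  44:57  45:72  46:430  47:2747
  48:927  49:1510  50:2755  51:259  52:2531  53:2858  54:2932  55:3195
  56:2171
Giant step factor: 1527^(-57) ≡ 414 (mod 3221).
Scan 980·414^i mod 3221 for i = 0, 1, …:
  i=0: 980   i=1: 3095   i=2: 2593   i=3: 909
  i=4: 2690   i=5: 2415   i=6: 1300   i=7: 293
  i=8: 2125   i=9: 417     …   i=47: 3038
  i=48: 1542
Match at i=48, j=4: n = 48·57 + 4 = 2740.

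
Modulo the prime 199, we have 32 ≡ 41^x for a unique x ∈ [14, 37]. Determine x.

34

Compute 41^14 mod 199 = 79, then multiply by 41 repeatedly:
  41^14=79  41^15=55  41^16=66  41^17=119  41^18=103
  41^19=44  41^20=13  41^21=135  41^22=162  41^23=75
  41^24=90  41^25=108  41^26=50  41^27=60  41^28=72
  41^29=166  41^30=40  41^31=48  41^32=177  41^33=93
  41^34=32
Found 32 at exponent 34.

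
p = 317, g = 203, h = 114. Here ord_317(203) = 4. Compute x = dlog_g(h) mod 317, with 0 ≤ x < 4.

Successive powers of 203 modulo 317:
  203^0=1  203^1=203  203^2=316  203^3=114
So 203^3 ≡ 114 (mod 317), giving x = 3.

3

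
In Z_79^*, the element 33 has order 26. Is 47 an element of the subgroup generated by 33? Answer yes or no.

no

47 ∈ ⟨33⟩ iff 47^26 ≡ 1 (mod 79), since |⟨33⟩| = 26.
47^26 mod 79 = 55.
Since 55 ≠ 1, 47 does not lie in the subgroup.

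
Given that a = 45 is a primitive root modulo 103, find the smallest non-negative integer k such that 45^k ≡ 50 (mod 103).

Baby-step giant-step with m = ceil(sqrt(102)) = 11.
Baby table (45^j mod 103 for j=0..10):
  0:1  1:45  2:68  3:73  4:92  5:20  6:76  7:21
  8:18  9:89  10:91
Giant step factor: 45^(-11) ≡ 70 (mod 103).
Scan 50·70^i mod 103 for i = 0, 1, …:
  i=0: 50   i=1: 101   i=2: 66   i=3: 88
  i=4: 83   i=5: 42   i=6: 56   i=7: 6
  i=8: 8   i=9: 45
Match at i=9, j=1: k = 9·11 + 1 = 100.

100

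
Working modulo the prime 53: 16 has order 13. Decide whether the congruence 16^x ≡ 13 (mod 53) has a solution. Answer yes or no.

yes

⟨16⟩ has order 13; its elements mod 53 are {1, 10, 13, 15, 16, 24, 28, 36, 42, 44, 46, 47, 49}.
13 is in this set.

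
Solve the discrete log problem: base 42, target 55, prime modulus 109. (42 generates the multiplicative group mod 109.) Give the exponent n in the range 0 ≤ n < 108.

75

Baby-step giant-step with m = ceil(sqrt(108)) = 11.
Baby table (42^j mod 109 for j=0..10):
  0:1  1:42  2:20  3:77  4:73  5:14  6:43  7:62
  8:97  9:41  10:87
Giant step factor: 42^(-11) ≡ 44 (mod 109).
Scan 55·44^i mod 109 for i = 0, 1, …:
  i=0: 55   i=1: 22   i=2: 96   i=3: 82
  i=4: 11   i=5: 48   i=6: 41
Match at i=6, j=9: n = 6·11 + 9 = 75.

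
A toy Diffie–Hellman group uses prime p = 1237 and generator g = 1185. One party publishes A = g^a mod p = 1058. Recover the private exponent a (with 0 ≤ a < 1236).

957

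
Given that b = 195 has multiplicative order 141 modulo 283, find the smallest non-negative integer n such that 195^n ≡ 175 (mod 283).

Baby-step giant-step with m = ceil(sqrt(141)) = 12.
Baby table (195^j mod 283 for j=0..11):
  0:1  1:195  2:103  3:275  4:138  5:25  6:64  7:28
  8:83  9:54  10:59  11:185
Giant step factor: 195^(-12) ≡ 264 (mod 283).
Scan 175·264^i mod 283 for i = 0, 1, …:
  i=0: 175   i=1: 71   i=2: 66   i=3: 161
  i=4: 54
Match at i=4, j=9: n = 4·12 + 9 = 57.

57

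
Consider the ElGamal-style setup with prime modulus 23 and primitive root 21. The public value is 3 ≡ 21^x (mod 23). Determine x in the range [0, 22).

Successive powers of 21 modulo 23:
  21^0=1  21^1=21  21^2=4  21^3=15  21^4=16  21^5=14
  21^6=18  21^7=10  21^8=3
So 21^8 ≡ 3 (mod 23), giving x = 8.

8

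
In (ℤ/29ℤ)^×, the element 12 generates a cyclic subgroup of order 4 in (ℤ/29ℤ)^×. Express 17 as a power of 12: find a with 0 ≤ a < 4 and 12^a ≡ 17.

Successive powers of 12 modulo 29:
  12^0=1  12^1=12  12^2=28  12^3=17
So 12^3 ≡ 17 (mod 29), giving a = 3.

3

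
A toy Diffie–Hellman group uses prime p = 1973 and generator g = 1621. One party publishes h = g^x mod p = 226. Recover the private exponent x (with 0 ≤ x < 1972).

1283

Baby-step giant-step with m = ceil(sqrt(1972)) = 45.
Baby table (1621^j mod 1973 for j=0..44):
  0:1  1:1621  2:1578  3:930  4:158  5:1601  6:726  7:938
  8:1288  9:414  10:274  11:229  12:285  13:303  14:1859  15:668
  16:1624  17:522  18:1718  19:975  20:102  21:1583  22:1143  23:156
  24:332  25:1516  26:1051  27:972  28:1158  29:795  30:326  31:1655
  32:1448  33:1311  34:210  35:1054  36:1889  37:1946  38:1612  39:800
  40:539  41:1653  42:179  43:128  44:323
Giant step factor: 1621^(-45) ≡ 131 (mod 1973).
Scan 226·131^i mod 1973 for i = 0, 1, …:
  i=0: 226   i=1: 11   i=2: 1441   i=3: 1336
  i=4: 1392   i=5: 836   i=6: 1001   i=7: 913
  i=8: 1223   i=9: 400     …   i=27: 694
  i=28: 156
Match at i=28, j=23: x = 28·45 + 23 = 1283.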